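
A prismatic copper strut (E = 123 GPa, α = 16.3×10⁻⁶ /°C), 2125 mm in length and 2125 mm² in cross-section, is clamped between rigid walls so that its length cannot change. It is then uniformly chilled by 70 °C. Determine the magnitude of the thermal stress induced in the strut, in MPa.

With length fixed, the mechanical strain must cancel the thermal strain αΔT = 16.3×10⁻⁶ × 70 = 1141×10⁻⁶.
σ = EαΔT = 123×10³ × 16.3×10⁻⁶ × 70 = 140.3 MPa (tensile; the strut is trying to contract).

σ ≈ 140 MPa (tensile)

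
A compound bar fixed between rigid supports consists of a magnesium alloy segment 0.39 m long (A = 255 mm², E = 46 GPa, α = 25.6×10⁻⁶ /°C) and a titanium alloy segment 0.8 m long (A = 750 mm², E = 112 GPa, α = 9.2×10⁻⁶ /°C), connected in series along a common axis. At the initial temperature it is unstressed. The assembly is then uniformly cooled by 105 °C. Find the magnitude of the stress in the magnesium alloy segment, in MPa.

σ ≈ 167 MPa (tensile)

With the walls removed the bar would change length by δ_free = Σ αᵢΔT Lᵢ = 25.6×10⁻⁶×105×390 + 9.2×10⁻⁶×105×800 = 1.821 mm.
The rigid supports impose zero overall length change; the single axial force P common to all segments must satisfy P Σ Lᵢ/(AᵢEᵢ) = δ_free.
Σ Lᵢ/(AᵢEᵢ) = 390/(255×46×10³) + 800/(750×112×10³) = 4.277×10⁻⁵ mm/N.
Hence P = δ_free / Σ(L/AE) = 1.821/4.277×10⁻⁵ = 42.58 kN (tensile).
σ_{magnesium alloy} = P / A = 42580 / 255 = 167 MPa.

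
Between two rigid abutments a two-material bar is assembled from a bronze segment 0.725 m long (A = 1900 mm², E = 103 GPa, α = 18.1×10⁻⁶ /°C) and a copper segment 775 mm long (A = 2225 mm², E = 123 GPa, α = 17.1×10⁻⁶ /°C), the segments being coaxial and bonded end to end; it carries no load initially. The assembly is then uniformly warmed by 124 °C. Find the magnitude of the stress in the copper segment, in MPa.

With the walls removed the bar would change length by δ_free = Σ αᵢΔT Lᵢ = 18.1×10⁻⁶×124×725 + 17.1×10⁻⁶×124×775 = 3.271 mm.
The walls prevent any net length change, so an axial force P (same in every segment) develops. Compatibility: P · Σ Lᵢ/(AᵢEᵢ) = δ_free.
The series flexibility is Σ Lᵢ/(AᵢEᵢ) = 725/(1900×103×10³) + 775/(2225×123×10³) = 6.536×10⁻⁶ mm/N.
So P = 3.271 / 6.536×10⁻⁶ = 500.3 kN, compressive.
σ_{copper} = P / A = 500300 / 2225 = 224.9 MPa.

σ ≈ 225 MPa (compressive)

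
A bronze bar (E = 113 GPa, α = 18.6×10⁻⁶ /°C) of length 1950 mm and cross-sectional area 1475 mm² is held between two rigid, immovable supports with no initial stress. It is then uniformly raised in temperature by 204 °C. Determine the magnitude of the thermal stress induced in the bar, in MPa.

Because both ends are immovable the net strain is zero, and the suppressed thermal strain is αΔT = 18.6×10⁻⁶ × 204 = 3794.4×10⁻⁶.
The stress required to suppress this strain is σ = Eε = 113×10³ × 3794.4×10⁻⁶ = 428.8 MPa, compressive since the bar is trying to expand.

σ ≈ 429 MPa (compressive)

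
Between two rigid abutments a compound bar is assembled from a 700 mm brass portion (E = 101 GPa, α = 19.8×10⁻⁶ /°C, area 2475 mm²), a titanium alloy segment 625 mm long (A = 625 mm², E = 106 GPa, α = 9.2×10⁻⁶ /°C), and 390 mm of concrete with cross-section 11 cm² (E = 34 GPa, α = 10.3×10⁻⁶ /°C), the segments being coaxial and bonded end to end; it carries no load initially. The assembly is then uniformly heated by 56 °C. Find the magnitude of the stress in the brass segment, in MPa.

σ ≈ 23.6 MPa (compressive)

With the walls removed the bar would change length by δ_free = Σ αᵢΔT Lᵢ = 19.8×10⁻⁶×56×700 + 9.2×10⁻⁶×56×625 + 10.3×10⁻⁶×56×390 = 1.323 mm.
Since the ends are fixed, an axial force P builds up, equal in every segment, with P · Σ Lᵢ/(AᵢEᵢ) = δ_free.
The series flexibility is Σ Lᵢ/(AᵢEᵢ) = 700/(2475×101×10³) + 625/(625×106×10³) + 390/(1100×34×10³) = 2.266×10⁻⁵ mm/N.
So P = 1.323 / 2.266×10⁻⁵ = 58.38 kN, compressive.
σ_{brass} = P / A = 58380 / 2475 = 23.59 MPa.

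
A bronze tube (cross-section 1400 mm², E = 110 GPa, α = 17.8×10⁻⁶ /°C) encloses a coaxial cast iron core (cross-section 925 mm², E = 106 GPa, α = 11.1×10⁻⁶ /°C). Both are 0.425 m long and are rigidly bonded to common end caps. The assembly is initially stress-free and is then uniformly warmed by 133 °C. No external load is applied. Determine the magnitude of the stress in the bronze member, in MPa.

Equilibrium of a rigid end plate with no external load gives equal and opposite internal forces ±P in the two members. Since α_{bronze} > α_{cast iron}, heating drives the bronze into compression and the cast iron into tension.
Equating the net (thermal + elastic) strains gives |α₁ − α₂|·ΔT = P·[1/(A₁E₁) + 1/(A₂E₂)].
|α₁ − α₂|·ΔT = 6.7×10⁻⁶ × 133 = 0.0008911.
1/(A₁E₁) + 1/(A₂E₂) = 1/(1400×110×10³) + 1/(925×106×10³) = 1.669×10⁻⁸ N⁻¹.
So P = 0.0008911 / 1.669×10⁻⁸ = 53.38 kN.
σ_{bronze} = P/A₁ = 53380/1400 = 38.13 MPa, compressive.

σ ≈ 38.1 MPa (compressive)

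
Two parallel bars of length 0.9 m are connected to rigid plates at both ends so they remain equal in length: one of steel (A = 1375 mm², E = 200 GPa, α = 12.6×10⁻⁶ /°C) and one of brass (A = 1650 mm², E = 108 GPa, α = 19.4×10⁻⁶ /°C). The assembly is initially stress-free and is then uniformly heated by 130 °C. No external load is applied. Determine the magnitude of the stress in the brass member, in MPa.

Both members must finish at the same length. With the larger α, the brass tends to over-expand; the plates restrain it, putting the brass in compression and the steel in tension. With no external load the two internal forces are equal and opposite, magnitude P.
Equating the net (thermal + elastic) strains gives |α₁ − α₂|·ΔT = P·[1/(A₁E₁) + 1/(A₂E₂)].
|α₁ − α₂|·ΔT = 6.8×10⁻⁶ × 130 = 0.000884.
1/(A₁E₁) + 1/(A₂E₂) = 1/(1375×200×10³) + 1/(1650×108×10³) = 9.248×10⁻⁹ N⁻¹.
P = 0.000884 / 9.248×10⁻⁹ = 95590 N = 95.59 kN.
σ_{brass} = P/A₂ = 95590/1650 = 57.93 MPa, compressive.

σ ≈ 57.9 MPa (compressive)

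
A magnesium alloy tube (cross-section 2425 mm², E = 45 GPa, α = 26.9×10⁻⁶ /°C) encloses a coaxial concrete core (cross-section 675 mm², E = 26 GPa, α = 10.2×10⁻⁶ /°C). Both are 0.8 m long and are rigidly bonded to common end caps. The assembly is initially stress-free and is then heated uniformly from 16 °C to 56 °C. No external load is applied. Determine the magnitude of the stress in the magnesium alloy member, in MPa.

σ ≈ 4.16 MPa (compressive)

The magnesium alloy has the larger α, so on heating it would change length more than the concrete if both were free. The rigid plates force a common final length, so the magnesium alloy is put into compression and the concrete into tension, with equal and opposite forces P (no external load).
Equating the net (thermal + elastic) strains gives |α₁ − α₂|·ΔT = P·[1/(A₁E₁) + 1/(A₂E₂)].
|α₁ − α₂|·ΔT = 16.7×10⁻⁶ × 40 = 0.000668.
1/(A₁E₁) + 1/(A₂E₂) = 1/(2425×45×10³) + 1/(675×26×10³) = 6.614×10⁻⁸ N⁻¹.
So P = 0.000668 / 6.614×10⁻⁸ = 10.1 kN.
σ_{magnesium alloy} = P/A₁ = 10100/2425 = 4.165 MPa, compressive.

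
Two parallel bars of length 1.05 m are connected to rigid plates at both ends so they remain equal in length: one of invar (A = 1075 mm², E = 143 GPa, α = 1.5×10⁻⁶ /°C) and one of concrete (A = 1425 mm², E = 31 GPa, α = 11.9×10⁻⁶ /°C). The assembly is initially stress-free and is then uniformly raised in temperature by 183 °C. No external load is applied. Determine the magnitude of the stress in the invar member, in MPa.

Equilibrium of a rigid end plate with no external load gives equal and opposite internal forces ±P in the two members. Since α_{concrete} > α_{invar}, heating drives the concrete into compression and the invar into tension.
Setting the final lengths equal and cancelling L: (α₁ − α₂)ΔT = P/(A₁E₁) + P/(A₂E₂).
|α₁ − α₂|·ΔT = 10.4×10⁻⁶ × 183 = 0.001903.
1/(A₁E₁) + 1/(A₂E₂) = 1/(1075×143×10³) + 1/(1425×31×10³) = 2.914×10⁻⁸ N⁻¹.
So P = 0.001903 / 2.914×10⁻⁸ = 65.31 kN.
σ_{invar} = P/A₁ = 65310/1075 = 60.75 MPa, tensile.

σ ≈ 60.8 MPa (tensile)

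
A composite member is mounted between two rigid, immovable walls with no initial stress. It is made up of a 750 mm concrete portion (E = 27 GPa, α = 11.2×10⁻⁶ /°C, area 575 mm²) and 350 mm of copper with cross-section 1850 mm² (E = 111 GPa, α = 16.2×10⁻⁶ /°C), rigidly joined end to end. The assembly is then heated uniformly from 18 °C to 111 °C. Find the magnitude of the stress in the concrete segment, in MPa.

Free thermal expansion of the whole bar: Σ αᵢΔT Lᵢ = 11.2×10⁻⁶×93×750 + 16.2×10⁻⁶×93×350 = 1.309 mm.
The rigid supports impose zero overall length change; the single axial force P common to all segments must satisfy P Σ Lᵢ/(AᵢEᵢ) = δ_free.
The series flexibility is Σ Lᵢ/(AᵢEᵢ) = 750/(575×27×10³) + 350/(1850×111×10³) = 5.001×10⁻⁵ mm/N.
So P = 1.309 / 5.001×10⁻⁵ = 26.16 kN, compressive.
σ_{concrete} = P / A = 26160 / 575 = 45.5 MPa.

σ ≈ 45.5 MPa (compressive)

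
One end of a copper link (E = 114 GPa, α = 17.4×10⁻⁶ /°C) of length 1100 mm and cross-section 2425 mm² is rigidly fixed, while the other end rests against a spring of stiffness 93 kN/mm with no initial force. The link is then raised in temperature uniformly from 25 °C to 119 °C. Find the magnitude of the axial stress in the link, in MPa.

σ ≈ 50.4 MPa (compressive)

If the spring were absent the link would lengthen by αΔT L = 17.4×10⁻⁶ × 94 × 1100 = 1.799 mm.
Let P be the compressive force at the spring. The link shortens elastically by PL/(AE) and the spring compresses by P/k; together these equal δ_free.
So P = δ_free / [L/(AE) + 1/k] = 1.799 / [ 1100/(2425×114×10³) + 1/(93×10³) ].
P = 1.799 / 1.473×10⁻⁵ = 122100 N.
σ = P/A = 122100/2425 = 50.36 MPa.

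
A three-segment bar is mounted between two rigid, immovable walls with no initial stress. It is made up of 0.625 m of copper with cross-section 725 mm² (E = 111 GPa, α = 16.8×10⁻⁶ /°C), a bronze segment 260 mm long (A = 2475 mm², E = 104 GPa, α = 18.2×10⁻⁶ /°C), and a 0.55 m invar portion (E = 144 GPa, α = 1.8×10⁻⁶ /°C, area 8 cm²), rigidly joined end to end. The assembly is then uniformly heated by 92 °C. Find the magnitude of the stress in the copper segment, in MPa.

σ ≈ 152 MPa (compressive)

With the walls removed the bar would change length by δ_free = Σ αᵢΔT Lᵢ = 16.8×10⁻⁶×92×625 + 18.2×10⁻⁶×92×260 + 1.8×10⁻⁶×92×550 = 1.492 mm.
The rigid supports impose zero overall length change; the single axial force P common to all segments must satisfy P Σ Lᵢ/(AᵢEᵢ) = δ_free.
The series flexibility is Σ Lᵢ/(AᵢEᵢ) = 625/(725×111×10³) + 260/(2475×104×10³) + 550/(800×144×10³) = 1.355×10⁻⁵ mm/N.
P = 1.492 / 1.355×10⁻⁵ = 110100 N = 110.1 kN, compressive.
σ_{copper} = P / A = 110100 / 725 = 151.9 MPa.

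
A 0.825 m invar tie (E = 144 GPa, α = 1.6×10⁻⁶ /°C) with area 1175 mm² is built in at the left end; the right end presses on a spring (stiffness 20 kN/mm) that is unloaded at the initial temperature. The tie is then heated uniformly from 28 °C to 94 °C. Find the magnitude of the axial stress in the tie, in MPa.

If the spring were absent the tie would lengthen by αΔT L = 1.6×10⁻⁶ × 66 × 825 = 0.08712 mm.
Let P be the compressive force at the spring. The tie shortens elastically by PL/(AE) and the spring compresses by P/k; together these equal δ_free.
P [ L/(AE) + 1/k ] = δ_free → P [ 825/(1175×144×10³) + 1/(20×10³) ] = 0.08712.
P = 0.08712 / 5.488×10⁻⁵ = 1588 N.
σ = P/A = 1588/1175 = 1.351 MPa.

σ ≈ 1.35 MPa (compressive)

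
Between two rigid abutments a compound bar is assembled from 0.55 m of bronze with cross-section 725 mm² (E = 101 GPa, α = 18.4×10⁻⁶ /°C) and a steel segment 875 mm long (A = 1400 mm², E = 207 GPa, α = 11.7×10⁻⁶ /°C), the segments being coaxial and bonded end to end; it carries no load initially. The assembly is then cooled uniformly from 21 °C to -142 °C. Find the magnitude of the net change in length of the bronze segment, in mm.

|ΔL| ≈ 0.717 mm

With the walls removed the bar would change length by δ_free = Σ αᵢΔT Lᵢ = 18.4×10⁻⁶×163×550 + 11.7×10⁻⁶×163×875 = 3.318 mm.
The walls prevent any net length change, so an axial force P (same in every segment) develops. Compatibility: P · Σ Lᵢ/(AᵢEᵢ) = δ_free.
The series flexibility is Σ Lᵢ/(AᵢEᵢ) = 550/(725×101×10³) + 875/(1400×207×10³) = 1.053×10⁻⁵ mm/N.
So P = 3.318 / 1.053×10⁻⁵ = 315.1 kN, tensile.
For the bronze segment, free thermal change = 18.4×10⁻⁶×163×550 = 1.65 mm and elastic change from P = 315100×550/(725×101×10³) = 2.367 mm; these oppose, so the net change is 0.717 mm (segment lengthens).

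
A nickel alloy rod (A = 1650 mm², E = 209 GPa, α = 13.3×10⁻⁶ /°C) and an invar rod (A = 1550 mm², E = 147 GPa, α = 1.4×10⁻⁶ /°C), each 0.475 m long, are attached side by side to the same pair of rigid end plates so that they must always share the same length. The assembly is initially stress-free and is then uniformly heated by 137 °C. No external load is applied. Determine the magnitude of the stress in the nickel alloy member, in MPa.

Equilibrium of a rigid end plate with no external load gives equal and opposite internal forces ±P in the two members. Since α_{nickel alloy} > α_{invar}, heating drives the nickel alloy into compression and the invar into tension.
Equating the net (thermal + elastic) strains gives |α₁ − α₂|·ΔT = P·[1/(A₁E₁) + 1/(A₂E₂)].
|α₁ − α₂|·ΔT = 11.9×10⁻⁶ × 137 = 0.00163.
1/(A₁E₁) + 1/(A₂E₂) = 1/(1650×209×10³) + 1/(1550×147×10³) = 7.289×10⁻⁹ N⁻¹.
So P = 0.00163 / 7.289×10⁻⁹ = 223.7 kN.
σ_{nickel alloy} = P/A₁ = 223700/1650 = 135.6 MPa, compressive.

σ ≈ 136 MPa (compressive)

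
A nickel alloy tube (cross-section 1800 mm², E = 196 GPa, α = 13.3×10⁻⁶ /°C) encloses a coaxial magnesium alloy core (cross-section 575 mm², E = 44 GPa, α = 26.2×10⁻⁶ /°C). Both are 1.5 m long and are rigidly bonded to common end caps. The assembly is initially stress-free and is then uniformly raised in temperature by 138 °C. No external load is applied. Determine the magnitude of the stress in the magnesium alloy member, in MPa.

Equilibrium of a rigid end plate with no external load gives equal and opposite internal forces ±P in the two members. Since α_{magnesium alloy} > α_{nickel alloy}, heating drives the magnesium alloy into compression and the nickel alloy into tension.
Setting the final lengths equal and cancelling L: (α₁ − α₂)ΔT = P/(A₁E₁) + P/(A₂E₂).
|α₁ − α₂|·ΔT = 12.9×10⁻⁶ × 138 = 0.00178.
1/(A₁E₁) + 1/(A₂E₂) = 1/(1800×196×10³) + 1/(575×44×10³) = 4.236×10⁻⁸ N⁻¹.
So P = 0.00178 / 4.236×10⁻⁸ = 42.03 kN.
σ_{magnesium alloy} = P/A₂ = 42030/575 = 73.09 MPa, compressive.

σ ≈ 73.1 MPa (compressive)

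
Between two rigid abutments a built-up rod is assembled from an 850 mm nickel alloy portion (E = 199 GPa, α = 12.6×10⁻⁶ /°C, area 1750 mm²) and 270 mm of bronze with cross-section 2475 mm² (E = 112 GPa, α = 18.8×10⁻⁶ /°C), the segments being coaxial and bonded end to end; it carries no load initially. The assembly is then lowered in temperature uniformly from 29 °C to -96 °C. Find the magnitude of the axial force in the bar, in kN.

P ≈ 578 kN (tensile)

With the walls removed the bar would change length by δ_free = Σ αᵢΔT Lᵢ = 12.6×10⁻⁶×125×850 + 18.8×10⁻⁶×125×270 = 1.973 mm.
The rigid supports impose zero overall length change; the single axial force P common to all segments must satisfy P Σ Lᵢ/(AᵢEᵢ) = δ_free.
The series flexibility is Σ Lᵢ/(AᵢEᵢ) = 850/(1750×199×10³) + 270/(2475×112×10³) = 3.415×10⁻⁶ mm/N.
So P = 1.973 / 3.415×10⁻⁶ = 577.9 kN, tensile.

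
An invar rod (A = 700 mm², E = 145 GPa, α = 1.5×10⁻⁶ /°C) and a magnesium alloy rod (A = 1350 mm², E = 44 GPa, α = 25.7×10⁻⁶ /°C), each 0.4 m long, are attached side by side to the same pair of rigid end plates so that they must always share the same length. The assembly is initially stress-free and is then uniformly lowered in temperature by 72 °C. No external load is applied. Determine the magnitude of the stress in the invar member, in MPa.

Both members must finish at the same length. With the larger α, the magnesium alloy tends to over-contract; the plates restrain it, putting the magnesium alloy in tension and the invar in compression. With no external load the two internal forces are equal and opposite, magnitude P.
Setting the final lengths equal and cancelling L: (α₁ − α₂)ΔT = P/(A₁E₁) + P/(A₂E₂).
|α₁ − α₂|·ΔT = 24.2×10⁻⁶ × 72 = 0.001742.
1/(A₁E₁) + 1/(A₂E₂) = 1/(700×145×10³) + 1/(1350×44×10³) = 2.669×10⁻⁸ N⁻¹.
So P = 0.001742 / 2.669×10⁻⁸ = 65.29 kN.
σ_{invar} = P/A₁ = 65290/700 = 93.27 MPa, compressive.

σ ≈ 93.3 MPa (compressive)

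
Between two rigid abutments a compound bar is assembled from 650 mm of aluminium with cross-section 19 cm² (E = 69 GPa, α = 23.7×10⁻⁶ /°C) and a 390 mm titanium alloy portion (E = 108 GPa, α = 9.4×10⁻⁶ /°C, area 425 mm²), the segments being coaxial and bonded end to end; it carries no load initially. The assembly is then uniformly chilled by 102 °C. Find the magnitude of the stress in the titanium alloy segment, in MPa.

σ ≈ 340 MPa (tensile)

If the supports were absent, the total length change would be Σ αᵢΔT Lᵢ = 23.7×10⁻⁶×102×650 + 9.4×10⁻⁶×102×390 = 1.945 mm.
The rigid supports impose zero overall length change; the single axial force P common to all segments must satisfy P Σ Lᵢ/(AᵢEᵢ) = δ_free.
The series flexibility is Σ Lᵢ/(AᵢEᵢ) = 650/(1900×69×10³) + 390/(425×108×10³) = 1.345×10⁻⁵ mm/N.
So P = 1.945 / 1.345×10⁻⁵ = 144.6 kN, tensile.
σ_{titanium alloy} = P / A = 144600 / 425 = 340.2 MPa.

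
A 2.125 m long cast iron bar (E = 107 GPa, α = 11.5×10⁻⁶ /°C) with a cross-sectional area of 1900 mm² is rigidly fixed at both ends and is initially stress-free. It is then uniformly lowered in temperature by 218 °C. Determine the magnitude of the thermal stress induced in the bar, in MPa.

σ ≈ 268 MPa (tensile)

Because both ends are immovable the net strain is zero, and the suppressed thermal strain is αΔT = 11.5×10⁻⁶ × 218 = 2507×10⁻⁶.
The stress required to suppress this strain is σ = Eε = 107×10³ × 2507×10⁻⁶ = 268.2 MPa, tensile since the bar is trying to contract.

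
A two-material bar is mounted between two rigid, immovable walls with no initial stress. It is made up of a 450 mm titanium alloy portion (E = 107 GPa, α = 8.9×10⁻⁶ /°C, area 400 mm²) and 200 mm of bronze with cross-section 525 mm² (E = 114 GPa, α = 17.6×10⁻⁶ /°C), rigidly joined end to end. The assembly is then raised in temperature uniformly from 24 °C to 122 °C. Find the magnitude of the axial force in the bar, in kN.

P ≈ 53.2 kN (compressive)

If the supports were absent, the total length change would be Σ αᵢΔT Lᵢ = 8.9×10⁻⁶×98×450 + 17.6×10⁻⁶×98×200 = 0.7374 mm.
Since the ends are fixed, an axial force P builds up, equal in every segment, with P · Σ Lᵢ/(AᵢEᵢ) = δ_free.
Σ Lᵢ/(AᵢEᵢ) = 450/(400×107×10³) + 200/(525×114×10³) = 1.386×10⁻⁵ mm/N.
Hence P = δ_free / Σ(L/AE) = 0.7374/1.386×10⁻⁵ = 53.22 kN (compressive).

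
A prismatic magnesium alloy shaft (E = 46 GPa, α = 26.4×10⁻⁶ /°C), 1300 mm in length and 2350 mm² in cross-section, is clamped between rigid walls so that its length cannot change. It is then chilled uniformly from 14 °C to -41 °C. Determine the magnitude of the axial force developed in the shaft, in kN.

P ≈ 157 kN (tensile)

With zero net strain, σ = E·αΔT = 46 GPa × 26.4×10⁻⁶ × 55 = 66.79 MPa.
Axial force P = σA = 66.79 × 2350 = 157000 N = 157 kN, tensile.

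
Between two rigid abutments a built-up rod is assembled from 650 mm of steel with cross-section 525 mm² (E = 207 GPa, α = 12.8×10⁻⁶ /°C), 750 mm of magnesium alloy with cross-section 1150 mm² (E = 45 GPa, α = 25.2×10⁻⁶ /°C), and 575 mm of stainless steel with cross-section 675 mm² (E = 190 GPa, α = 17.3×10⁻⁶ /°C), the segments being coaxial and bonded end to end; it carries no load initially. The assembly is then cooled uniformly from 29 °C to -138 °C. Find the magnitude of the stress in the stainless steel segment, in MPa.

With the walls removed the bar would change length by δ_free = Σ αᵢΔT Lᵢ = 12.8×10⁻⁶×167×650 + 25.2×10⁻⁶×167×750 + 17.3×10⁻⁶×167×575 = 6.207 mm.
The walls prevent any net length change, so an axial force P (same in every segment) develops. Compatibility: P · Σ Lᵢ/(AᵢEᵢ) = δ_free.
The series flexibility is Σ Lᵢ/(AᵢEᵢ) = 650/(525×207×10³) + 750/(1150×45×10³) + 575/(675×190×10³) = 2.496×10⁻⁵ mm/N.
P = 6.207 / 2.496×10⁻⁵ = 248700 N = 248.7 kN, tensile.
σ_{stainless steel} = P / A = 248700 / 675 = 368.4 MPa.

σ ≈ 368 MPa (tensile)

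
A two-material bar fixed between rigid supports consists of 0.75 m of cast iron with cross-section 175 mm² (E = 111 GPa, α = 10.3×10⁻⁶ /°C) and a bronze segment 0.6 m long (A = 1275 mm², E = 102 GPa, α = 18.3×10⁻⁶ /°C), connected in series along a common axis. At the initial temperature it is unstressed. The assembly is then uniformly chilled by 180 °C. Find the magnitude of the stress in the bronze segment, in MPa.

σ ≈ 61.1 MPa (tensile)

With the walls removed the bar would change length by δ_free = Σ αᵢΔT Lᵢ = 10.3×10⁻⁶×180×750 + 18.3×10⁻⁶×180×600 = 3.367 mm.
Since the ends are fixed, an axial force P builds up, equal in every segment, with P · Σ Lᵢ/(AᵢEᵢ) = δ_free.
The series flexibility is Σ Lᵢ/(AᵢEᵢ) = 750/(175×111×10³) + 600/(1275×102×10³) = 4.322×10⁻⁵ mm/N.
P = 3.367 / 4.322×10⁻⁵ = 77890 N = 77.89 kN, tensile.
σ_{bronze} = P / A = 77890 / 1275 = 61.09 MPa.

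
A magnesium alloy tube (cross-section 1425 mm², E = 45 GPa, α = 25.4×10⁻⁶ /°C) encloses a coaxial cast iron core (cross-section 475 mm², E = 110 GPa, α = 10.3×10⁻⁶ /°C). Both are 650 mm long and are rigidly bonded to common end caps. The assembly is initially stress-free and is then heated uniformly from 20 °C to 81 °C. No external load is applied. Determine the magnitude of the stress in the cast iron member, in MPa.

Equilibrium of a rigid end plate with no external load gives equal and opposite internal forces ±P in the two members. Since α_{magnesium alloy} > α_{cast iron}, heating drives the magnesium alloy into compression and the cast iron into tension.
Compatibility of the two members (thermal + elastic change equal): (α₁ − α₂)ΔT = P·[1/(A₁E₁) + 1/(A₂E₂)].
|α₁ − α₂|·ΔT = 15.1×10⁻⁶ × 61 = 0.0009211.
1/(A₁E₁) + 1/(A₂E₂) = 1/(1425×45×10³) + 1/(475×110×10³) = 3.473×10⁻⁸ N⁻¹.
So P = 0.0009211 / 3.473×10⁻⁸ = 26.52 kN.
σ_{cast iron} = P/A₂ = 26520/475 = 55.83 MPa, tensile.

σ ≈ 55.8 MPa (tensile)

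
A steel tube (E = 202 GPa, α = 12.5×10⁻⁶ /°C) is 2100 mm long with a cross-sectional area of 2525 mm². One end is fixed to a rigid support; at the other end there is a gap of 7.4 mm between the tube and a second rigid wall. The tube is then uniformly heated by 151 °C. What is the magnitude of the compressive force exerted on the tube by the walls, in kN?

P ≈ 0 kN

If the wall were absent the tube would grow by αΔT L = 12.5×10⁻⁶ × 151 × 2100 = 3.964 mm.
Since δ_free = 3.96 mm is less than the 7.4 mm gap, the tube never touches the wall. No axial force develops.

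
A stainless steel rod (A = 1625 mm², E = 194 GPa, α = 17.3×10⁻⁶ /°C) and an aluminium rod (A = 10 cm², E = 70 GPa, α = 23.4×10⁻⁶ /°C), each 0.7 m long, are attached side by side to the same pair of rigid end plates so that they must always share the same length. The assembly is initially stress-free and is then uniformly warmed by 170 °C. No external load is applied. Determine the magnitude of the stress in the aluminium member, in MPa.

Both members must finish at the same length. With the larger α, the aluminium tends to over-expand; the plates restrain it, putting the aluminium in compression and the stainless steel in tension. With no external load the two internal forces are equal and opposite, magnitude P.
Compatibility of the two members (thermal + elastic change equal): (α₁ − α₂)ΔT = P·[1/(A₁E₁) + 1/(A₂E₂)].
|α₁ − α₂|·ΔT = 6.1×10⁻⁶ × 170 = 0.001037.
1/(A₁E₁) + 1/(A₂E₂) = 1/(1625×194×10³) + 1/(1000×70×10³) = 1.746×10⁻⁸ N⁻¹.
So P = 0.001037 / 1.746×10⁻⁸ = 59.4 kN.
σ_{aluminium} = P/A₂ = 59400/1000 = 59.4 MPa, compressive.

σ ≈ 59.4 MPa (compressive)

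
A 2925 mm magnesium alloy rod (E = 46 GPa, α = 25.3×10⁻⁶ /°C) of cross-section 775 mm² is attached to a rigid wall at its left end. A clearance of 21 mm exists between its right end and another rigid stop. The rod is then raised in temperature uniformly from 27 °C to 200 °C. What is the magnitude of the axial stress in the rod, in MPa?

If the wall were absent the rod would grow by αΔT L = 25.3×10⁻⁶ × 173 × 2925 = 12.8 mm.
Since δ_free = 12.8 mm is less than the 21 mm gap, the rod never touches the wall. No axial force develops.

σ ≈ 0 MPa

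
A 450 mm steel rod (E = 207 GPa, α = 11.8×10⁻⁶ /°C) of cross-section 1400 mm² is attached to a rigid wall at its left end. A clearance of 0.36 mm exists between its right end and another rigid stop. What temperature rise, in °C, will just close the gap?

ΔT ≈ 67.8 °C

Contact occurs when the free expansion equals the gap: αΔT L = 0.36 mm.
ΔT = 0.36 / (11.8×10⁻⁶ × 450) = 67.8 °C.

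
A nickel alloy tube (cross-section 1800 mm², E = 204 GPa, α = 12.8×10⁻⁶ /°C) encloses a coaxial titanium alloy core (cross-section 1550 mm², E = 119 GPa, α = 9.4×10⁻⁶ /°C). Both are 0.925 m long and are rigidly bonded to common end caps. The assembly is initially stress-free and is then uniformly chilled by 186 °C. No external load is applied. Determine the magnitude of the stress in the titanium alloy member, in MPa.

Both members must finish at the same length. With the larger α, the nickel alloy tends to over-contract; the plates restrain it, putting the nickel alloy in tension and the titanium alloy in compression. With no external load the two internal forces are equal and opposite, magnitude P.
Compatibility of the two members (thermal + elastic change equal): (α₁ − α₂)ΔT = P·[1/(A₁E₁) + 1/(A₂E₂)].
|α₁ − α₂|·ΔT = 3.4×10⁻⁶ × 186 = 0.0006324.
1/(A₁E₁) + 1/(A₂E₂) = 1/(1800×204×10³) + 1/(1550×119×10³) = 8.145×10⁻⁹ N⁻¹.
So P = 0.0006324 / 8.145×10⁻⁹ = 77.64 kN.
σ_{titanium alloy} = P/A₂ = 77640/1550 = 50.09 MPa, compressive.

σ ≈ 50.1 MPa (compressive)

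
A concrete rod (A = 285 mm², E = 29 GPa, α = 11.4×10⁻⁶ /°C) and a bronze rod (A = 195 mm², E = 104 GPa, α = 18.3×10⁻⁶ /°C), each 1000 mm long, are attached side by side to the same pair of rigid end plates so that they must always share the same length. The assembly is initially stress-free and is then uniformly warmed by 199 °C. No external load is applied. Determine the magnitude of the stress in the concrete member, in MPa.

Both members must finish at the same length. With the larger α, the bronze tends to over-expand; the plates restrain it, putting the bronze in compression and the concrete in tension. With no external load the two internal forces are equal and opposite, magnitude P.
Equating the net (thermal + elastic) strains gives |α₁ − α₂|·ΔT = P·[1/(A₁E₁) + 1/(A₂E₂)].
|α₁ − α₂|·ΔT = 6.9×10⁻⁶ × 199 = 0.001373.
1/(A₁E₁) + 1/(A₂E₂) = 1/(285×29×10³) + 1/(195×104×10³) = 1.703×10⁻⁷ N⁻¹.
So P = 0.001373 / 1.703×10⁻⁷ = 8.063 kN.
σ_{concrete} = P/A₁ = 8063/285 = 28.29 MPa, tensile.

σ ≈ 28.3 MPa (tensile)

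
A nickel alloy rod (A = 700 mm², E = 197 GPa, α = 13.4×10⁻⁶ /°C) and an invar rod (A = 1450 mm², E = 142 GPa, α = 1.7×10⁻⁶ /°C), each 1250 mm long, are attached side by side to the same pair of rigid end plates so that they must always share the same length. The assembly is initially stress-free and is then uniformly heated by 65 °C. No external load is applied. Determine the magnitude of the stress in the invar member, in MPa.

Both members must finish at the same length. With the larger α, the nickel alloy tends to over-expand; the plates restrain it, putting the nickel alloy in compression and the invar in tension. With no external load the two internal forces are equal and opposite, magnitude P.
Equating the net (thermal + elastic) strains gives |α₁ − α₂|·ΔT = P·[1/(A₁E₁) + 1/(A₂E₂)].
|α₁ − α₂|·ΔT = 11.7×10⁻⁶ × 65 = 0.0007605.
1/(A₁E₁) + 1/(A₂E₂) = 1/(700×197×10³) + 1/(1450×142×10³) = 1.211×10⁻⁸ N⁻¹.
So P = 0.0007605 / 1.211×10⁻⁸ = 62.81 kN.
σ_{invar} = P/A₂ = 62810/1450 = 43.32 MPa, tensile.

σ ≈ 43.3 MPa (tensile)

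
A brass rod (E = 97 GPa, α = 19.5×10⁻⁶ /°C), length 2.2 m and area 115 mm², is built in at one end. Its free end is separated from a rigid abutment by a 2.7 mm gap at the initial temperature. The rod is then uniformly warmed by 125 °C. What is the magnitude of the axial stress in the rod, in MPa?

Unrestrained expansion: δ_free = αΔT L = 19.5×10⁻⁶ × 125 × 2200 = 5.362 mm.
The gap closes (δ_free > 2.7 mm) and the wall then resists a further 5.362 − 2.7 = 2.662 mm of expansion.
That suppressed elongation corresponds to σ = E·Δ/L = 97×10³ × 2.662/2200 = 117.4 MPa.

σ ≈ 117 MPa (compressive)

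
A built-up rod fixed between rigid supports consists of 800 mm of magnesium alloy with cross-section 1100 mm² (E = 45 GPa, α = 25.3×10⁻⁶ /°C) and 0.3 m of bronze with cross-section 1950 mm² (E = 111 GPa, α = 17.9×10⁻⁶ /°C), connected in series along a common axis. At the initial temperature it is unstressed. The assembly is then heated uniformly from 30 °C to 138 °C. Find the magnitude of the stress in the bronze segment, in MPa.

σ ≈ 80.8 MPa (compressive)

If the supports were absent, the total length change would be Σ αᵢΔT Lᵢ = 25.3×10⁻⁶×108×800 + 17.9×10⁻⁶×108×300 = 2.766 mm.
The rigid supports impose zero overall length change; the single axial force P common to all segments must satisfy P Σ Lᵢ/(AᵢEᵢ) = δ_free.
The series flexibility is Σ Lᵢ/(AᵢEᵢ) = 800/(1100×45×10³) + 300/(1950×111×10³) = 1.755×10⁻⁵ mm/N.
P = 2.766 / 1.755×10⁻⁵ = 157600 N = 157.6 kN, compressive.
σ_{bronze} = P / A = 157600 / 1950 = 80.83 MPa.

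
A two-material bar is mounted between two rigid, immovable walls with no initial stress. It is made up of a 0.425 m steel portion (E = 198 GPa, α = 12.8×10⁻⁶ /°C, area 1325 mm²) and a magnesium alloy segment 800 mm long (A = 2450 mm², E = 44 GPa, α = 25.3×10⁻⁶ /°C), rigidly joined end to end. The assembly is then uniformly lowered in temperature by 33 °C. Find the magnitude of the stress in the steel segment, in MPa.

σ ≈ 70.7 MPa (tensile)

With the walls removed the bar would change length by δ_free = Σ αᵢΔT Lᵢ = 12.8×10⁻⁶×33×425 + 25.3×10⁻⁶×33×800 = 0.8474 mm.
The walls prevent any net length change, so an axial force P (same in every segment) develops. Compatibility: P · Σ Lᵢ/(AᵢEᵢ) = δ_free.
Σ Lᵢ/(AᵢEᵢ) = 425/(1325×198×10³) + 800/(2450×44×10³) = 9.041×10⁻⁶ mm/N.
P = 0.8474 / 9.041×10⁻⁶ = 93730 N = 93.73 kN, tensile.
σ_{steel} = P / A = 93730 / 1325 = 70.74 MPa.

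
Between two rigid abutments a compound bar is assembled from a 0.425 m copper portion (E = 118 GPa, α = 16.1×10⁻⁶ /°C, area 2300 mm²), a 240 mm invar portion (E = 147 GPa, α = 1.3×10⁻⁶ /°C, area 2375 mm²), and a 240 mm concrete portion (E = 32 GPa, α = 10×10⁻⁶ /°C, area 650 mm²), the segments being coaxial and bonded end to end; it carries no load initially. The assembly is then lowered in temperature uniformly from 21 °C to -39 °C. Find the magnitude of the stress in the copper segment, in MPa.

Free thermal contraction of the whole bar: Σ αᵢΔT Lᵢ = 16.1×10⁻⁶×60×425 + 1.3×10⁻⁶×60×240 + 10×10⁻⁶×60×240 = 0.5733 mm.
The walls prevent any net length change, so an axial force P (same in every segment) develops. Compatibility: P · Σ Lᵢ/(AᵢEᵢ) = δ_free.
Σ Lᵢ/(AᵢEᵢ) = 425/(2300×118×10³) + 240/(2375×147×10³) + 240/(650×32×10³) = 1.379×10⁻⁵ mm/N.
So P = 0.5733 / 1.379×10⁻⁵ = 41.57 kN, tensile.
σ_{copper} = P / A = 41570 / 2300 = 18.07 MPa.

σ ≈ 18.1 MPa (tensile)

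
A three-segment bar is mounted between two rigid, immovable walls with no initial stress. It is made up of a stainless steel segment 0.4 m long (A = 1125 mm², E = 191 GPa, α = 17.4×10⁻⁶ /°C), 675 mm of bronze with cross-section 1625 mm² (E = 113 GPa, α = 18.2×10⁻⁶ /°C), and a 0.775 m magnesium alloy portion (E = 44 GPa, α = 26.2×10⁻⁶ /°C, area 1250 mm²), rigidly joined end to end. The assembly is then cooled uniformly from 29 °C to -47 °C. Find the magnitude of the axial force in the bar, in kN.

If the supports were absent, the total length change would be Σ αᵢΔT Lᵢ = 17.4×10⁻⁶×76×400 + 18.2×10⁻⁶×76×675 + 26.2×10⁻⁶×76×775 = 3.006 mm.
The walls prevent any net length change, so an axial force P (same in every segment) develops. Compatibility: P · Σ Lᵢ/(AᵢEᵢ) = δ_free.
The series flexibility is Σ Lᵢ/(AᵢEᵢ) = 400/(1125×191×10³) + 675/(1625×113×10³) + 775/(1250×44×10³) = 1.963×10⁻⁵ mm/N.
P = 3.006 / 1.963×10⁻⁵ = 153100 N = 153.1 kN, tensile.

P ≈ 153 kN (tensile)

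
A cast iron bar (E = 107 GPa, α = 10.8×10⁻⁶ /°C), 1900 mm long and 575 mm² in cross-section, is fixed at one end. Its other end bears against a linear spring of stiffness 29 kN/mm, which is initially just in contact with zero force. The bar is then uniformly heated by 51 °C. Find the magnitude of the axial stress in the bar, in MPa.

The unrestrained thermal change is αΔT L = 10.8×10⁻⁶ × 51 × 1900 = 1.047 mm.
With a force P in the spring, the elastic change of the bar is PL/(AE) and that of the spring is P/k; compatibility requires their sum to equal δ_free.
So P = δ_free / [L/(AE) + 1/k] = 1.047 / [ 1900/(575×107×10³) + 1/(29×10³) ].
P = 1.047 / 6.536×10⁻⁵ = 16010 N.
σ = P/A = 16010/575 = 27.84 MPa.

σ ≈ 27.8 MPa (compressive)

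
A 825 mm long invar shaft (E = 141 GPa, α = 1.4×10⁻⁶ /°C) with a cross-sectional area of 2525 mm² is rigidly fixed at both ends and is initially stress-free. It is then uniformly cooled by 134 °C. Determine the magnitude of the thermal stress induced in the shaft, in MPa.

The supports are rigid, so the total axial strain is zero. The restrained thermal strain is ε = αΔT = 1.4×10⁻⁶ × 134 = 187.6×10⁻⁶.
σ = EαΔT = 141×10³ × 1.4×10⁻⁶ × 134 = 26.45 MPa (tensile; the shaft is trying to contract).

σ ≈ 26.5 MPa (tensile)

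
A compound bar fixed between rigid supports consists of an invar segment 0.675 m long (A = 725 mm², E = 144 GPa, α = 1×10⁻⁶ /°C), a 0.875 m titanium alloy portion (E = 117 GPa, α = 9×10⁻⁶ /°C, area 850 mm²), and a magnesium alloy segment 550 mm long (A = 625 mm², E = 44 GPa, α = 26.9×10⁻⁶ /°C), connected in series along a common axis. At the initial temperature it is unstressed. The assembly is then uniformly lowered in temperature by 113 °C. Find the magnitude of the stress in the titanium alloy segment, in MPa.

σ ≈ 88 MPa (tensile)

With the walls removed the bar would change length by δ_free = Σ αᵢΔT Lᵢ = 1×10⁻⁶×113×675 + 9×10⁻⁶×113×875 + 26.9×10⁻⁶×113×550 = 2.638 mm.
Since the ends are fixed, an axial force P builds up, equal in every segment, with P · Σ Lᵢ/(AᵢEᵢ) = δ_free.
The series flexibility is Σ Lᵢ/(AᵢEᵢ) = 675/(725×144×10³) + 875/(850×117×10³) + 550/(625×44×10³) = 3.526×10⁻⁵ mm/N.
So P = 2.638 / 3.526×10⁻⁵ = 74.81 kN, tensile.
σ_{titanium alloy} = P / A = 74810 / 850 = 88.01 MPa.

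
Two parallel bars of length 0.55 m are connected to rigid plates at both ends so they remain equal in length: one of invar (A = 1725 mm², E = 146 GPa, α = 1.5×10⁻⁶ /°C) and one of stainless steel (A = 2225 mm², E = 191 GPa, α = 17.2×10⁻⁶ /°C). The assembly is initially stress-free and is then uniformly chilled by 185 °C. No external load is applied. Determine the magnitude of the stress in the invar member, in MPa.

Equilibrium of a rigid end plate with no external load gives equal and opposite internal forces ±P in the two members. Since α_{stainless steel} > α_{invar}, cooling drives the stainless steel into tension and the invar into compression.
Setting the final lengths equal and cancelling L: (α₁ − α₂)ΔT = P/(A₁E₁) + P/(A₂E₂).
|α₁ − α₂|·ΔT = 15.7×10⁻⁶ × 185 = 0.002904.
1/(A₁E₁) + 1/(A₂E₂) = 1/(1725×146×10³) + 1/(2225×191×10³) = 6.324×10⁻⁹ N⁻¹.
So P = 0.002904 / 6.324×10⁻⁹ = 459.3 kN.
σ_{invar} = P/A₁ = 459300/1725 = 266.3 MPa, compressive.

σ ≈ 266 MPa (compressive)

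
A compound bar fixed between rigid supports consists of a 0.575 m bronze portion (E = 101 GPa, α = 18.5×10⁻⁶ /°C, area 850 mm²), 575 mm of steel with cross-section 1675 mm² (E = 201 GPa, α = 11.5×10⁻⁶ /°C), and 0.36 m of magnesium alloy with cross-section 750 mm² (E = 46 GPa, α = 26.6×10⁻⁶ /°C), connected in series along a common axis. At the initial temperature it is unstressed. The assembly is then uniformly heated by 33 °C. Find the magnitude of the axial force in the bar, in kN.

P ≈ 47 kN (compressive)

Free thermal expansion of the whole bar: Σ αᵢΔT Lᵢ = 18.5×10⁻⁶×33×575 + 11.5×10⁻⁶×33×575 + 26.6×10⁻⁶×33×360 = 0.8853 mm.
Since the ends are fixed, an axial force P builds up, equal in every segment, with P · Σ Lᵢ/(AᵢEᵢ) = δ_free.
The series flexibility is Σ Lᵢ/(AᵢEᵢ) = 575/(850×101×10³) + 575/(1675×201×10³) + 360/(750×46×10³) = 1.884×10⁻⁵ mm/N.
Hence P = δ_free / Σ(L/AE) = 0.8853/1.884×10⁻⁵ = 46.99 kN (compressive).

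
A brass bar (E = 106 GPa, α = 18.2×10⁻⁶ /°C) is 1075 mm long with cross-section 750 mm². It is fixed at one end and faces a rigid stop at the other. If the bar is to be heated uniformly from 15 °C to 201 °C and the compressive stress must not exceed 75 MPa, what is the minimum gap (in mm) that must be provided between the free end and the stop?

g ≈ 2.88 mm

Free expansion if unrestrained: δ_free = αΔT L = 18.2×10⁻⁶ × 186 × 1075 = 3.639 mm.
At the allowable stress the elastic shortening the wall may impose is σL/E = 75 × 1075 / (106×10³) = 0.7606 mm.
So the gap has to take up the difference, g_min = δ_free − σL/E = 3.639 − 0.7606 = 2.878 mm.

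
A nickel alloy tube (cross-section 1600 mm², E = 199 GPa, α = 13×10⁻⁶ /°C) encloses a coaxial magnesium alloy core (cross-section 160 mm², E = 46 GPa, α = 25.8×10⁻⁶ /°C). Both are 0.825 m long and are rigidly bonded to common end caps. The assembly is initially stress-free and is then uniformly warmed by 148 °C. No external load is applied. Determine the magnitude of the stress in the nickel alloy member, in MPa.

Equilibrium of a rigid end plate with no external load gives equal and opposite internal forces ±P in the two members. Since α_{magnesium alloy} > α_{nickel alloy}, heating drives the magnesium alloy into compression and the nickel alloy into tension.
Equating the net (thermal + elastic) strains gives |α₁ − α₂|·ΔT = P·[1/(A₁E₁) + 1/(A₂E₂)].
|α₁ − α₂|·ΔT = 12.8×10⁻⁶ × 148 = 0.001894.
1/(A₁E₁) + 1/(A₂E₂) = 1/(1600×199×10³) + 1/(160×46×10³) = 1.39×10⁻⁷ N⁻¹.
So P = 0.001894 / 1.39×10⁻⁷ = 13.63 kN.
σ_{nickel alloy} = P/A₁ = 13630/1600 = 8.517 MPa, tensile.

σ ≈ 8.52 MPa (tensile)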